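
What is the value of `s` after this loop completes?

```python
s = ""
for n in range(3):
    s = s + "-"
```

Repeat '-' 3 times
`s` takes the values: "" → "-" → "--" → "---"

Answer: "---"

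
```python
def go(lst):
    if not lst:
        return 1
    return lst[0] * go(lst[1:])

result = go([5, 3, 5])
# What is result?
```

Product over [5, 3, 5] = 5 * 3 * 5 = 75

Answer: 75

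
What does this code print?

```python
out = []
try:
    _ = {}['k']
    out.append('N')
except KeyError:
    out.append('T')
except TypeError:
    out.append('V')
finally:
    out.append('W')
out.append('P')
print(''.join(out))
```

Execution trace: 'T' (except KeyError) → 'W' (finally) → 'P' (after the try/except). Output: TWP

Answer: TWP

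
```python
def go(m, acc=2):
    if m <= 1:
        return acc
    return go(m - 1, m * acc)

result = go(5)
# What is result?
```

Accumulator trace (n, acc): (5, 2) -> (4, 10) -> (3, 40) -> (2, 120) -> (1, 240) -> return 240

Answer: 240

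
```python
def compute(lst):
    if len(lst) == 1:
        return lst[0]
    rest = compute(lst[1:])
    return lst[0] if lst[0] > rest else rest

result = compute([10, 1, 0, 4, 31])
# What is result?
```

Recursive max over [10, 1, 0, 4, 31] = 31

Answer: 31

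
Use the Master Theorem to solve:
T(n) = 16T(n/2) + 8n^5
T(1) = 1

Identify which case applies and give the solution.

a=16, b=2, f(n)=8n^5. log_2(16) = 4. Since c=5 > 4 and the regularity condition holds (16(n/2)^5 = (16/2^5)n^5 with 16/2^5 < 1), Case 3 applies: T(n) = Θ(f(n)) = O(n^5).

Answer: O(n^5) - Case 3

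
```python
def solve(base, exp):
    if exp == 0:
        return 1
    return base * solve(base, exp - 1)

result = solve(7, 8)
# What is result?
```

solve(7, 8) = 7 * 7 * 7 * 7 * 7 * 7 * 7 * 7 = 5764801

Answer: 5764801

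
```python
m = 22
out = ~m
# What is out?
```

Trace:
`m = 22` → m = 22
`out = ~m` → out = -23
So out = -23

Answer: -23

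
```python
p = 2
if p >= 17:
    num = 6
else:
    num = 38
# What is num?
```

Trace:
`p = 2` → p = 2
`if p >= 17: ...` → p >= 17 is False, take else branch → num = 38
So num = 38

Answer: 38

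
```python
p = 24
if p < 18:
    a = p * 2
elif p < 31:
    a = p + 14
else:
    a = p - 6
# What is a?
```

Trace:
`p = 24` → p = 24
`if p < 18: ...` → p < 18 is False, p < 31 is True → a = 38
So a = 38

Answer: 38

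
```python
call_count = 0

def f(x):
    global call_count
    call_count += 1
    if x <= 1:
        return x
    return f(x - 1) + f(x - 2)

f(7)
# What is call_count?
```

Calls(x) = 1 + Calls(x-1) + Calls(x-2); Calls(0)=Calls(1)=1. For x=7 this gives 41.

Answer: 41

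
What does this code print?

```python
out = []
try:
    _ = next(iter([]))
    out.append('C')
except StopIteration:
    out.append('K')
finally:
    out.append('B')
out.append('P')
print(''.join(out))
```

Execution trace: 'K' (except StopIteration) → 'B' (finally) → 'P' (after the try/except). Output: KBP

Answer: KBP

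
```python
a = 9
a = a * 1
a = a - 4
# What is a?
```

Trace:
`a = 9` → a = 9
`a = a * 1` → a = 9
`a = a - 4` → a = 5
So a = 5

Answer: 5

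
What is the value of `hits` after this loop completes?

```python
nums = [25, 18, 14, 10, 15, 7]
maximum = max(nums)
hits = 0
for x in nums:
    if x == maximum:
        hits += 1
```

Count of max value 25 in [25, 18, 14, 10, 15, 7]
`hits` takes the values: 0 → 1

Answer: 1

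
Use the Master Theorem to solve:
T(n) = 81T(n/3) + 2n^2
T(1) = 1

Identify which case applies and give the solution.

a=81, b=3, f(n)=2n^2. log_3(81) = 4. Since c=2 < 4, Case 1 applies: T(n) = Θ(n^log_b(a)) = O(n^4).

Answer: O(n^4) - Case 1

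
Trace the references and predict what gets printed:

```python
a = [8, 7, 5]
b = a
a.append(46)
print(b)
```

Key concept: basic list aliasing.
Step by step:
`a = [8, 7, 5]` → a = [8, 7, 5]
`b = a` → b = [8, 7, 5] (same object as a)
`a.append(46)` → a = [8, 7, 5, 46] (same object as b); b = [8, 7, 5, 46] (same object as a)
`print(b)` → prints [8, 7, 5, 46]

Answer: [8, 7, 5, 46]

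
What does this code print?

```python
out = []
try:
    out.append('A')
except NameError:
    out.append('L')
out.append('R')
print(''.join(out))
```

Execution trace: 'A' (try body, no exception) → 'R' (after the try/except). Output: AR

Answer: AR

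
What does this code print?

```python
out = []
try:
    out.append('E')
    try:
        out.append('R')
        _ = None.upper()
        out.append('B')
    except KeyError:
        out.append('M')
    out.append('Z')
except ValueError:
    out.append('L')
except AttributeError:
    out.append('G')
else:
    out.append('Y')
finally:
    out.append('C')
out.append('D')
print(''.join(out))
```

Execution trace: 'E' (try body) → 'R' (inner try body) → 'G' (except AttributeError) → 'C' (finally) → 'D' (after the try/except). Output: ERGCD

Answer: ERGCD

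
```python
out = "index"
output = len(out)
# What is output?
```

Trace:
`out = "index"` → out = 'index'
`output = len(out)` → output = 5
So output = 5

Answer: 5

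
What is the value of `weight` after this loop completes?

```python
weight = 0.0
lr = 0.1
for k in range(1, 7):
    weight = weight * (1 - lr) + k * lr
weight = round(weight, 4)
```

Moving average with lr=0.1
`weight` takes the values: 0.0 → 0.1 → 0.29 → 0.561 → 0.9049 → 1.31441 → 1.782969 → 1.783

Answer: 1.783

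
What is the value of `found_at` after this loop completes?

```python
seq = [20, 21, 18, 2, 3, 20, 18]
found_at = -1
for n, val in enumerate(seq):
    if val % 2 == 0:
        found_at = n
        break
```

First even number index in [20, 21, 18, 2, 3, 20, 18]
`found_at` takes the values: -1 → 0

Answer: 0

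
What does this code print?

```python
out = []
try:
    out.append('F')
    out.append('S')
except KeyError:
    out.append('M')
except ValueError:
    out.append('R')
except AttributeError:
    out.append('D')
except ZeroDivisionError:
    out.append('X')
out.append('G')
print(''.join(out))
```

Execution trace: 'F' (try body) → 'S' (try body, no exception) → 'G' (after the try/except). Output: FSG

Answer: FSG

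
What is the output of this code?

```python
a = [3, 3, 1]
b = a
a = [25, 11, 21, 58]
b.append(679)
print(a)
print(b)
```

Key concept: rebinding vs mutation: a is rebound to a new list, b still points at the original.
Step by step:
`a = [3, 3, 1]` → a = [3, 3, 1]
`b = a` → b = [3, 3, 1] (same object as a)
`a = [25, 11, 21, 58]` → a = [25, 11, 21, 58]
`b.append(679)` → b = [3, 3, 1, 679]
`print(a)` → prints [25, 11, 21, 58]
`print(b)` → prints [3, 3, 1, 679]

Answer:
[25, 11, 21, 58]
[3, 3, 1, 679]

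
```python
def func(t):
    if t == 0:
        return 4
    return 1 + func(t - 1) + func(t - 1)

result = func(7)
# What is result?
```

func(t) = 1 + 2·func(t-1), func(0)=4. Closed form: (4+1)·2^7 - 1 = 639.

Answer: 639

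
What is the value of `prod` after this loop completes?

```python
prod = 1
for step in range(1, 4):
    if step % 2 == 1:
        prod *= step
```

Product of odd numbers 1 to 3
`prod` takes the values: 1 → 3

Answer: 3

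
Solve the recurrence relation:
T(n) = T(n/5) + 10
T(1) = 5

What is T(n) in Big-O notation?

Each step divides n by 5 and adds 10. After log_5(n) steps we reach T(1)=5. So T(n) = 10·log_5(n) + 5 = O(log n).

Answer: O(log n)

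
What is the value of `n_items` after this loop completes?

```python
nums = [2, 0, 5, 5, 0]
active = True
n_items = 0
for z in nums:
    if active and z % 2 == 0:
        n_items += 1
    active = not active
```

Count even values at even positions
`n_items` takes the values: 0 → 1 → 2

Answer: 2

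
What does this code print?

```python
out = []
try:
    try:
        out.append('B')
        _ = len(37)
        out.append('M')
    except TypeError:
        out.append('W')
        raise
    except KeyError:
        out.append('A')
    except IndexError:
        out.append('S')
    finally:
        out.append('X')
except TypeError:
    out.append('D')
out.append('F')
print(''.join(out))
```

Execution trace: 'B' (inner try body) → 'W' (inner except TypeError) → 'X' (inner finally) → 'D' (outer except TypeError) → 'F' (after the try/except). Output: BWXDF

Answer: BWXDF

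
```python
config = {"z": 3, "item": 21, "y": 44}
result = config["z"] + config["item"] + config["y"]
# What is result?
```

Trace:
`config = {"z": 3, "item": 21, "y": 44}` → config = {'z': 3, 'item': 21, 'y': 44}
`result = config["z"] + config["item"] + config["y"]` → result = 68
So result = 68

Answer: 68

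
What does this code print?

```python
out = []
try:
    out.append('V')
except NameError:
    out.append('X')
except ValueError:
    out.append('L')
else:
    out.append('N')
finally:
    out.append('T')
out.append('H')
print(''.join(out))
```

Execution trace: 'V' (try body, no exception) → 'N' (else) → 'T' (finally) → 'H' (after the try/except). Output: VNTH

Answer: VNTH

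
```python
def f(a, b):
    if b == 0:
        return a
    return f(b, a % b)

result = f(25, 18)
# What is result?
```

f(25, 18) -> f(18, 7) -> f(7, 4) -> f(4, 3) -> f(3, 1) -> f(1, 0) -> 1

Answer: 1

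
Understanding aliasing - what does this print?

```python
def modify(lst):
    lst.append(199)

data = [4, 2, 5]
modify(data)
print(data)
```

Key concept: function modifies passed list.
Step by step:
`data = [4, 2, 5]` → data = [4, 2, 5]
`modify(data)` → data = [4, 2, 5, 199]
`print(data)` → prints [4, 2, 5, 199]

Answer: [4, 2, 5, 199]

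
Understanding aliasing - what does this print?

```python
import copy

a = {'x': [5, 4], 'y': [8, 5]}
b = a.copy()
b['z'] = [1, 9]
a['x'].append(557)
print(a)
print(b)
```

Key concept: shallow copy of dict with mutable values.
Step by step:
`a = {'x': [5, 4], 'y': [8, 5]}` → a = {'x': [5, 4], 'y': [8, 5]}
`b = a.copy()` → b = {'x': [5, 4], 'y': [8, 5]}
`b['z'] = [1, 9]` → b = {'x': [5, 4], 'y': [8, 5], 'z': [1, 9]}
`a['x'].append(557)` → a = {'x': [5, 4, 557], 'y': [8, 5]}; b = {'x': [5, 4, 557], 'y': [8, 5], 'z': [1, 9]}
`print(a)` → prints {'x': [5, 4, 557], 'y': [8, 5]}
`print(b)` → prints {'x': [5, 4, 557], 'y': [8, 5], 'z': [1, 9]}

Answer:
{'x': [5, 4, 557], 'y': [8, 5]}
{'x': [5, 4, 557], 'y': [8, 5], 'z': [1, 9]}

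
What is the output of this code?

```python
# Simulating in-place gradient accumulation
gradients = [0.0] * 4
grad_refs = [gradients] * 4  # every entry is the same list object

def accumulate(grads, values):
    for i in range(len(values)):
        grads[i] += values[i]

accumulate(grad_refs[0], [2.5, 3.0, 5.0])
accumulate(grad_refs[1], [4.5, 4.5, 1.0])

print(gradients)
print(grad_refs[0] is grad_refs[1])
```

Key concept: gradient accumulation aliasing.
Step by step:
`gradients = [0.0] * 4` → gradients = [0.0, 0.0, 0.0, 0.0]
`grad_refs = [gradients] * 4` → grad_refs = [[0.0, 0.0, 0.0, 0.0], [0.0, 0.0, 0.0, 0.0], [0.0, 0.0, 0.0, 0.0], [0.0, 0.0, 0.0, 0.0]]
`accumulate(grad_refs[0], [2.5, 3.0, 5.0])` → gradients = [2.5, 3.0, 5.0, 0.0]; grad_refs = [[2.5, 3.0, 5.0, 0.0], [2.5, 3.0, 5.0, 0.0], [2.5, 3.0, 5.0, 0.0], [2.5, 3.0, 5.0, 0.0]]
`accumulate(grad_refs[1], [4.5, 4.5, 1.0])` → gradients = [7.0, 7.5, 6.0, 0.0]; grad_refs = [[7.0, 7.5, 6.0, 0.0], [7.0, 7.5, 6.0, 0.0], [7.0, 7.5, 6.0, 0.0], [7.0, 7.5, 6.0, 0.0]]
`print(gradients)` → prints [7.0, 7.5, 6.0, 0.0]
`print(grad_refs[0] is grad_refs[1])` → prints True

Answer:
[7.0, 7.5, 6.0, 0.0]
True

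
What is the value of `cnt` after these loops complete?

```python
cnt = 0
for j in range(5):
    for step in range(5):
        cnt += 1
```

5 * 5 = 25
`cnt` takes the values: 0 → 1 → 2 → 3 → 4 → 5 → 6 → 7 → 8 → 9 → 10 → 11 → 12 → 13 → 14 → 15 → 16 → 17 → 18 → 19 → 20 → 21 → 22 → 23 → 24 → 25

Answer: 25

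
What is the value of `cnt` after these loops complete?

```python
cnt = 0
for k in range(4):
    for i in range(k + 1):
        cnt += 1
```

Triangle: 1 + 2 + ... + 4
`cnt` takes the values: 0 → 1 → 2 → 3 → 4 → 5 → 6 → 7 → 8 → 9 → 10

Answer: 10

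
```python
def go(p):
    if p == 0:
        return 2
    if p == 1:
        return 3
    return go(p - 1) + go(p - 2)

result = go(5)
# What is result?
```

Build up from base cases: go(0)=2, go(1)=3, go(2)=5, go(3)=8, go(4)=13, go(5)=21

Answer: 21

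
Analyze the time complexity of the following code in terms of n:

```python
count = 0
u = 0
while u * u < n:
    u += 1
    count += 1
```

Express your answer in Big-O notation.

Each loop level contributes: √n. Multiplying the contributions gives O(√n).

Answer: O(√n)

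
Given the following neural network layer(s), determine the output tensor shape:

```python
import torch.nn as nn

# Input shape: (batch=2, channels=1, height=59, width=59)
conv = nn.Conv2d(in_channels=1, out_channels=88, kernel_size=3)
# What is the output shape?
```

Input: (2, 1, 59, 59) -> Output: (2, 88, 57, 57)

Answer: (2, 88, 57, 57)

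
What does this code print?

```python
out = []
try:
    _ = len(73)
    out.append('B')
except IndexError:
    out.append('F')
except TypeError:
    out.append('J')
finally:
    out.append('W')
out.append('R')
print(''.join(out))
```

Execution trace: 'J' (except TypeError) → 'W' (finally) → 'R' (after the try/except). Output: JWR

Answer: JWR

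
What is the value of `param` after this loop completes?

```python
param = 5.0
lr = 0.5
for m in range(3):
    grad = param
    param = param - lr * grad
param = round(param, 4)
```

Gradient descent: w = 5.0 * (1 - 0.5)^3
`param` takes the values: 5.0 → 2.5 → 1.25 → 0.625

Answer: 0.625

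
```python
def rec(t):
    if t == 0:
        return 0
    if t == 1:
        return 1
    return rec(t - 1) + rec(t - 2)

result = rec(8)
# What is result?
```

Build up from base cases: rec(0)=0, rec(1)=1, rec(2)=1, rec(3)=2, rec(4)=3, rec(5)=5, rec(6)=8, ..., rec(8)=21

Answer: 21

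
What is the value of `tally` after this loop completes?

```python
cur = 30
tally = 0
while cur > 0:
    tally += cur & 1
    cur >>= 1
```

Count set bits in 30 (binary: 0b11110)
`tally` takes the values: 0 → 1 → 2 → 3 → 4

Answer: 4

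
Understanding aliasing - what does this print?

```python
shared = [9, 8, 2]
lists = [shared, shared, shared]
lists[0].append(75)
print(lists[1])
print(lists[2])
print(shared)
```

Key concept: list of same reference.
Step by step:
`shared = [9, 8, 2]` → shared = [9, 8, 2]
`lists = [shared, shared, shared]` → lists = [[9, 8, 2], [9, 8, 2], [9, 8, 2]]
`lists[0].append(75)` → shared = [9, 8, 2, 75]; lists = [[9, 8, 2, 75], [9, 8, 2, 75], [9, 8, 2, 75]]
`print(lists[1])` → prints [9, 8, 2, 75]
`print(lists[2])` → prints [9, 8, 2, 75]
`print(shared)` → prints [9, 8, 2, 75]

Answer:
[9, 8, 2, 75]
[9, 8, 2, 75]
[9, 8, 2, 75]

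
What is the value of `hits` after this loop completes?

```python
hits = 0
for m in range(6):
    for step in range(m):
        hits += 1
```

Triangle number: 0+1+2+...+5
`hits` takes the values: 0 → 1 → 2 → 3 → 4 → 5 → 6 → 7 → 8 → 9 → 10 → 11 → 12 → 13 → 14 → 15

Answer: 15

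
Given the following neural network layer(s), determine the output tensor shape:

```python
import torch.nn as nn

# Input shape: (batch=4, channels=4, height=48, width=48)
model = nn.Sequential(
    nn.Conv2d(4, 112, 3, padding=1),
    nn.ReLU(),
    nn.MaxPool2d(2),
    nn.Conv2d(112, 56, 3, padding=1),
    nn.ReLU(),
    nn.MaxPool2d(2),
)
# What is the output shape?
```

Input: (4, 4, 48, 48) -> after first Conv2d: (4, 112, 48, 48) -> after first MaxPool2d: (4, 112, 24, 24) -> after second Conv2d: (4, 56, 24, 24) -> Output: (4, 56, 12, 12)

Answer: (4, 56, 12, 12)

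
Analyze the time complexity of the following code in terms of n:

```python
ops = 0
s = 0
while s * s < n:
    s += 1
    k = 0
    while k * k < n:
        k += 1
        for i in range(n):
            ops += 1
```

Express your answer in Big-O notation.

Each loop level contributes: √n × √n × n. Multiplying the contributions gives O(n^2).

Answer: O(n^2)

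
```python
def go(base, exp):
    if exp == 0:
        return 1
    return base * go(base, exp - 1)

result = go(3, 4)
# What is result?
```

go(3, 4) = 3 * 3 * 3 * 3 = 81

Answer: 81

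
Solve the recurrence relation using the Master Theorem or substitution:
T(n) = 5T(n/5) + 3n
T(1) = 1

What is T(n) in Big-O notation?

By Master Theorem: a=5, b=5, f(n)=3n. Since log_5(5) = 1 and f(n) = Θ(n^1), Case 2 applies. T(n) = O(n log n).

Answer: O(n log n)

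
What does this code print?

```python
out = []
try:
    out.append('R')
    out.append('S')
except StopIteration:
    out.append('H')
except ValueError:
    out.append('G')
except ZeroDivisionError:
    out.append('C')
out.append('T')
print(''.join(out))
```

Execution trace: 'R' (try body) → 'S' (try body, no exception) → 'T' (after the try/except). Output: RST

Answer: RST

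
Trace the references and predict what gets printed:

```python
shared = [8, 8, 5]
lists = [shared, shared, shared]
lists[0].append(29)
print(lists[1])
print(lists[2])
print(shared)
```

Key concept: list of same reference.
Step by step:
`shared = [8, 8, 5]` → shared = [8, 8, 5]
`lists = [shared, shared, shared]` → lists = [[8, 8, 5], [8, 8, 5], [8, 8, 5]]
`lists[0].append(29)` → shared = [8, 8, 5, 29]; lists = [[8, 8, 5, 29], [8, 8, 5, 29], [8, 8, 5, 29]]
`print(lists[1])` → prints [8, 8, 5, 29]
`print(lists[2])` → prints [8, 8, 5, 29]
`print(shared)` → prints [8, 8, 5, 29]

Answer:
[8, 8, 5, 29]
[8, 8, 5, 29]
[8, 8, 5, 29]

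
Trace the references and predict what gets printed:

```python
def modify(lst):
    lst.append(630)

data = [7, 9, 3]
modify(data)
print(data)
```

Key concept: function modifies passed list.
Step by step:
`data = [7, 9, 3]` → data = [7, 9, 3]
`modify(data)` → data = [7, 9, 3, 630]
`print(data)` → prints [7, 9, 3, 630]

Answer: [7, 9, 3, 630]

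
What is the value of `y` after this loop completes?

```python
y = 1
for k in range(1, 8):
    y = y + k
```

Start at 1, add 1 through 7
`y` takes the values: 1 → 2 → 4 → 7 → 11 → 16 → 22 → 29

Answer: 29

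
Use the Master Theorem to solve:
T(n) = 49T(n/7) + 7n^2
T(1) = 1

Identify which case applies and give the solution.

a=49, b=7, f(n)=7n^2. log_7(49) = 2. Since c=2 = 2, Case 2 applies: T(n) = Θ(n^log_b(a) · log n) = O(n^2 log n).

Answer: O(n^2 log n) - Case 2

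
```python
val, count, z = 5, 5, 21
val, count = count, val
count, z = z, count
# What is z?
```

Trace:
`val, count, z = 5, 5, 21` → val = 5; count = 5; z = 21
`val, count = count, val` → val = 5; count = 5
`count, z = z, count` → count = 21; z = 5
So z = 5

Answer: 5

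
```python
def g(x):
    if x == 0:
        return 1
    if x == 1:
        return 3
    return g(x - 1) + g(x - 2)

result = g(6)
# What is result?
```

Build up from base cases: g(0)=1, g(1)=3, g(2)=4, g(3)=7, g(4)=11, g(5)=18, g(6)=29

Answer: 29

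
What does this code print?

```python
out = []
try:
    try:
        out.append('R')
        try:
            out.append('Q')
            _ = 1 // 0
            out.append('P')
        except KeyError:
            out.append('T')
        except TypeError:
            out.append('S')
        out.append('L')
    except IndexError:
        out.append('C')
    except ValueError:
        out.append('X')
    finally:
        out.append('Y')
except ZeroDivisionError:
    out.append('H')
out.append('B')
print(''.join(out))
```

Execution trace: 'R' (try body) → 'Q' (inner try body) → 'Y' (finally) → 'H' (outer except ZeroDivisionError) → 'B' (after the try/except). Output: RQYHB

Answer: RQYHB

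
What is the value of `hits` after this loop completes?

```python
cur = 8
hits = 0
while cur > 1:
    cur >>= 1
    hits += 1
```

Count right shifts until 1
`hits` takes the values: 0 → 1 → 2 → 3

Answer: 3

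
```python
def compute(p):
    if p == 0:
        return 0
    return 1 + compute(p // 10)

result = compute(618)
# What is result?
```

Count of digits of 618: 3

Answer: 3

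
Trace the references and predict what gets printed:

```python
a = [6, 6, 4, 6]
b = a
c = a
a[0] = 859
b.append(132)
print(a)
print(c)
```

Key concept: multiple aliases.
Step by step:
`a = [6, 6, 4, 6]` → a = [6, 6, 4, 6]
`b = a` → b = [6, 6, 4, 6] (same object as a)
`c = a` → c = [6, 6, 4, 6] (same object as a, b)
`a[0] = 859` → a = [859, 6, 4, 6] (same object as b, c); b = [859, 6, 4, 6] (same object as a, c); c = [859, 6, 4, 6] (same object as a, b)
`b.append(132)` → a = [859, 6, 4, 6, 132] (same object as b, c); b = [859, 6, 4, 6, 132] (same object as a, c); c = [859, 6, 4, 6, 132] (same object as a, b)
`print(a)` → prints [859, 6, 4, 6, 132]
`print(c)` → prints [859, 6, 4, 6, 132]

Answer:
[859, 6, 4, 6, 132]
[859, 6, 4, 6, 132]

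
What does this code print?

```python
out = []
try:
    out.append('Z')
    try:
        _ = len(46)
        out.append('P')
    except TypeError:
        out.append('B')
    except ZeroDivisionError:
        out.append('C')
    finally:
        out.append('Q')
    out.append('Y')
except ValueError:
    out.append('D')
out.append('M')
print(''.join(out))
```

Execution trace: 'Z' (try body) → 'B' (inner except TypeError) → 'Q' (inner finally) → 'Y' (try body, no exception) → 'M' (after the try/except). Output: ZBQYM

Answer: ZBQYM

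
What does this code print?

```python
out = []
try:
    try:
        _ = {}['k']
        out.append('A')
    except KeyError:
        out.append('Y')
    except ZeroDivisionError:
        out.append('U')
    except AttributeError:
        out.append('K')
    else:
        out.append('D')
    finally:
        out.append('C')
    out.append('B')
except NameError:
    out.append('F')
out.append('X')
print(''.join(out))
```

Execution trace: 'Y' (inner except KeyError) → 'C' (inner finally) → 'B' (try body, no exception) → 'X' (after the try/except). Output: YCBX

Answer: YCBX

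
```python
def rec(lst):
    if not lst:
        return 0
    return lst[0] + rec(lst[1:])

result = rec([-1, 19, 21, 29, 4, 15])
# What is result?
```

(-1) + 19 + 21 + 29 + 4 + 15 + 0 = 87

Answer: 87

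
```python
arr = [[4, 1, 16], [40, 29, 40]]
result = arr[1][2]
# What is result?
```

Trace:
`arr = [[4, 1, 16], [40, 29, 40]]` → arr = [[4, 1, 16], [40, 29, 40]]
`result = arr[1][2]` → result = 40
So result = 40

Answer: 40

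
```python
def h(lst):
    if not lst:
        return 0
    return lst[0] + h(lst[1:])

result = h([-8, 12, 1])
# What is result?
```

(-8) + 12 + 1 + 0 = 5

Answer: 5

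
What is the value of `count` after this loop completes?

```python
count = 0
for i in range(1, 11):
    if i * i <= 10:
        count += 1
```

Count numbers where i² ≤ 10
`count` takes the values: 0 → 1 → 2 → 3

Answer: 3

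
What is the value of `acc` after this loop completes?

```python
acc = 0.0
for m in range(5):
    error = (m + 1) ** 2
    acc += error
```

Sum of squared losses 1² + 2² + ... + 5²
`acc` takes the values: 0.0 → 1.0 → 5.0 → 14.0 → 30.0 → 55.0

Answer: 55.0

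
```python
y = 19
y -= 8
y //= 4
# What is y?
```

Trace:
`y = 19` → y = 19
`y -= 8` → y = 11
`y //= 4` → y = 2
So y = 2

Answer: 2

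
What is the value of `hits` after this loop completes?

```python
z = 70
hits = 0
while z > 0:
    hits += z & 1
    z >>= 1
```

Count set bits in 70 (binary: 0b1000110)
`hits` takes the values: 0 → 1 → 2 → 3

Answer: 3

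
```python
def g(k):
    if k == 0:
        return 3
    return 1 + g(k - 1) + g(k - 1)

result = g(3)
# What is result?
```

g(k) = 1 + 2·g(k-1), g(0)=3. Closed form: (3+1)·2^3 - 1 = 31.

Answer: 31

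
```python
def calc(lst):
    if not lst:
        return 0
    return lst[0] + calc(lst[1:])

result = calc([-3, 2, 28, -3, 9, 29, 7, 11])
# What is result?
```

(-3) + 2 + 28 + (-3) + 9 + 29 + 7 + 11 + 0 = 80

Answer: 80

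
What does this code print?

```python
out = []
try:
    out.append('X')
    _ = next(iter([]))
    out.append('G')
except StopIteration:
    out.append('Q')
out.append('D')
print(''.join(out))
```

Execution trace: 'X' (try body) → 'Q' (except StopIteration) → 'D' (after the try/except). Output: XQD

Answer: XQD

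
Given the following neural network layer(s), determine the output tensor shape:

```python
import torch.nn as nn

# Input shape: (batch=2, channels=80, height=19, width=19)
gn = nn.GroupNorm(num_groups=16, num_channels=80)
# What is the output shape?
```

Input: (2, 80, 19, 19) -> Output: (2, 80, 19, 19)

Answer: (2, 80, 19, 19)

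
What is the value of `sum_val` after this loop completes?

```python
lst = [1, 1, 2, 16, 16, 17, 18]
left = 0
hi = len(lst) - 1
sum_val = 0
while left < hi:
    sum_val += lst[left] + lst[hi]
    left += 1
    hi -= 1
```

Sum of pairs from ends
`sum_val` takes the values: 0 → 19 → 37 → 55

Answer: 55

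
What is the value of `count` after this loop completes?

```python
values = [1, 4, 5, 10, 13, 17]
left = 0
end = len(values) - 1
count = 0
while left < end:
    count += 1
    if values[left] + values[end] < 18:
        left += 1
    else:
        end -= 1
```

Steps to find pair summing to 18
`count` takes the values: 0 → 1 → 2 → 3 → 4 → 5

Answer: 5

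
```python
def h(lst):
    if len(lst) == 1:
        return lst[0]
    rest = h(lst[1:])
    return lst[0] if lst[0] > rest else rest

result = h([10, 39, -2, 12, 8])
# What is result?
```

Recursive max over [10, 39, -2, 12, 8] = 39

Answer: 39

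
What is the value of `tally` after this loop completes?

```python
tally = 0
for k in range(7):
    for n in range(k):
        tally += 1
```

Triangle number: 0+1+2+...+6
`tally` takes the values: 0 → 1 → 2 → 3 → 4 → 5 → 6 → 7 → 8 → 9 → 10 → 11 → 12 → 13 → 14 → 15 → 16 → 17 → 18 → 19 → 20 → 21

Answer: 21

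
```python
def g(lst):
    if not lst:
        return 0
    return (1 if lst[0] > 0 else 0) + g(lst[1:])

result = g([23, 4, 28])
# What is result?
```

Count of positive elements in [23, 4, 28] = 3

Answer: 3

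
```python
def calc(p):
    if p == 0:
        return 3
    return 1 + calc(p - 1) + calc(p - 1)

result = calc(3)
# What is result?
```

calc(p) = 1 + 2·calc(p-1), calc(0)=3. Closed form: (3+1)·2^3 - 1 = 31.

Answer: 31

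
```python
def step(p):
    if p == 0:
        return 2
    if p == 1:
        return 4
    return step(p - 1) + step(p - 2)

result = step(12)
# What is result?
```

Build up from base cases: step(0)=2, step(1)=4, step(2)=6, step(3)=10, step(4)=16, step(5)=26, step(6)=42, ..., step(12)=754

Answer: 754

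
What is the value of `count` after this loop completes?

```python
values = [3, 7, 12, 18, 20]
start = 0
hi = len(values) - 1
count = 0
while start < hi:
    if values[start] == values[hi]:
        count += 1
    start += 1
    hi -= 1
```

Count matching pairs from ends
`count` takes the values: 0

Answer: 0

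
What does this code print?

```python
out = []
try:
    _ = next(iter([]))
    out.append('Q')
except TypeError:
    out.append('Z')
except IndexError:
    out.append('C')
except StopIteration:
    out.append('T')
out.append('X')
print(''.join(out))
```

Execution trace: 'T' (except StopIteration) → 'X' (after the try/except). Output: TX

Answer: TX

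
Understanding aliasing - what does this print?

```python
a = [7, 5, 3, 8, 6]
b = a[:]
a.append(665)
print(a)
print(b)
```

Key concept: slice [:] creates copy.
Step by step:
`a = [7, 5, 3, 8, 6]` → a = [7, 5, 3, 8, 6]
`b = a[:]` → b = [7, 5, 3, 8, 6]
`a.append(665)` → a = [7, 5, 3, 8, 6, 665]
`print(a)` → prints [7, 5, 3, 8, 6, 665]
`print(b)` → prints [7, 5, 3, 8, 6]

Answer:
[7, 5, 3, 8, 6, 665]
[7, 5, 3, 8, 6]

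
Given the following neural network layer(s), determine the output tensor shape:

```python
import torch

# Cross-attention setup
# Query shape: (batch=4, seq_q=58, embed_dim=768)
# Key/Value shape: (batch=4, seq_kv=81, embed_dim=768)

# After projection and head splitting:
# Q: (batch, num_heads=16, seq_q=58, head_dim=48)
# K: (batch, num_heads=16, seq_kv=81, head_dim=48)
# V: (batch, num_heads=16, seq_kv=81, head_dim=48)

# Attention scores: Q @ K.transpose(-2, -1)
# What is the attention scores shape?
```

Input: (4, 58, 768) -> Output: (4, 16, 58, 81)

Answer: (4, 16, 58, 81)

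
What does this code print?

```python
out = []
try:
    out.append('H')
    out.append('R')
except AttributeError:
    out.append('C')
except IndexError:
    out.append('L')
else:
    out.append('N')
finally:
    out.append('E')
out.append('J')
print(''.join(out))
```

Execution trace: 'H' (try body) → 'R' (try body, no exception) → 'N' (else) → 'E' (finally) → 'J' (after the try/except). Output: HRNEJ

Answer: HRNEJ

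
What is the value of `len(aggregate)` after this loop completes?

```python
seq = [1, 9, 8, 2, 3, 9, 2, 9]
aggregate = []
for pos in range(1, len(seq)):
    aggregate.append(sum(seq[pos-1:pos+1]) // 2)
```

Number of 2-element averages
`aggregate` takes the values: [] → [5] → [5, 8] → [5, 8, 5] → [5, 8, 5, 2] → [5, 8, 5, 2, 6] → [5, 8, 5, 2, 6, 5] → [5, 8, 5, 2, 6, 5, 5]
So `len(aggregate)` = 7

Answer: 7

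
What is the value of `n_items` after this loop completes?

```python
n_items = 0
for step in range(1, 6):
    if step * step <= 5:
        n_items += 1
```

Count numbers where step² ≤ 5
`n_items` takes the values: 0 → 1 → 2

Answer: 2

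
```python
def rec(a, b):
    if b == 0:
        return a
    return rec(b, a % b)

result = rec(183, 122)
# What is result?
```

rec(183, 122) -> rec(122, 61) -> rec(61, 0) -> 61

Answer: 61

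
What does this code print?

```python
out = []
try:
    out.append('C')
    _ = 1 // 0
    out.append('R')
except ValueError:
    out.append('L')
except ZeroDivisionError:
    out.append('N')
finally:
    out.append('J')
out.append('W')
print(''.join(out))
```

Execution trace: 'C' (try body) → 'N' (except ZeroDivisionError) → 'J' (finally) → 'W' (after the try/except). Output: CNJW

Answer: CNJW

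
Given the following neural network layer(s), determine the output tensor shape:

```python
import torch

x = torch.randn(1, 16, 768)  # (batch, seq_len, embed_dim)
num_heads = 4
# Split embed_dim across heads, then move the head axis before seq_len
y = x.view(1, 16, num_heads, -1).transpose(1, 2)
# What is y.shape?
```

Input: (1, 16, 768) -> head_dim = 768 // 4 = 192; after view: (1, 16, 4, 192) -> after transpose(1, 2): (1, 4, 16, 192) -> Output: (1, 4, 16, 192)

Answer: (1, 4, 16, 192)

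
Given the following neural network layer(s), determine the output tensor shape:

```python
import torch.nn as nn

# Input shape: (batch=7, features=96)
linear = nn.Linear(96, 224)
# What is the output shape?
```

Input: (7, 96) -> Output: (7, 224)

Answer: (7, 224)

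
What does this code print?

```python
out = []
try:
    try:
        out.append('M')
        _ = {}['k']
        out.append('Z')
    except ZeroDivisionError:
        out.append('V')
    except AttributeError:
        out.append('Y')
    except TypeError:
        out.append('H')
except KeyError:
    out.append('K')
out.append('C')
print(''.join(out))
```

Execution trace: 'M' (try body) → 'K' (outer except KeyError) → 'C' (after the try/except). Output: MKC

Answer: MKC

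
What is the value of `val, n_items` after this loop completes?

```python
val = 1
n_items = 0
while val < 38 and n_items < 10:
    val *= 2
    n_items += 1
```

Double until >= 38 or 10 iterations
`val, n_items` takes the values: (1, 0) → (2, 0) → (2, 1) → (4, 1) → (4, 2) → (8, 2) → (8, 3) → (16, 3) → (16, 4) → (32, 4) → (32, 5) → (64, 5) → (64, 6)

Answer: 64, 6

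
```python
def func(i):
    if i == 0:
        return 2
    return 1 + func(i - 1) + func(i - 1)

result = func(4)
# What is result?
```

func(i) = 1 + 2·func(i-1), func(0)=2. Closed form: (2+1)·2^4 - 1 = 47.

Answer: 47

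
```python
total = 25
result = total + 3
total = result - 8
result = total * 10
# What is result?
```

Trace:
`total = 25` → total = 25
`result = total + 3` → result = 28
`total = result - 8` → total = 20
`result = total * 10` → result = 200
So result = 200

Answer: 200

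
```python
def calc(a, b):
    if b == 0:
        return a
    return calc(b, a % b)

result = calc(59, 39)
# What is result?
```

calc(59, 39) -> calc(39, 20) -> calc(20, 19) -> calc(19, 1) -> calc(1, 0) -> 1

Answer: 1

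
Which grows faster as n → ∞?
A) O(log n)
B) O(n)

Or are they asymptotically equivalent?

O(log n) vs O(n): Higher order terms dominate.

Answer: B) O(n) grows faster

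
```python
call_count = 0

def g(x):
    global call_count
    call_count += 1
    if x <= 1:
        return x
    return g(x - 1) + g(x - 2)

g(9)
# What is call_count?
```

Calls(x) = 1 + Calls(x-1) + Calls(x-2); Calls(0)=Calls(1)=1. For x=9 this gives 109.

Answer: 109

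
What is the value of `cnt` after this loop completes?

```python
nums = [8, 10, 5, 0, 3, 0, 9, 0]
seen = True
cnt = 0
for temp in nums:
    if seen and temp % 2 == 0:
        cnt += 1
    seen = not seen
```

Count even values at even positions
`cnt` takes the values: 0 → 1

Answer: 1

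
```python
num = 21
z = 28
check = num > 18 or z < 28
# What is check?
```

Trace:
`num = 21` → num = 21
`z = 28` → z = 28
`check = num > 18 or z < 28` → check = True
So check = True

Answer: True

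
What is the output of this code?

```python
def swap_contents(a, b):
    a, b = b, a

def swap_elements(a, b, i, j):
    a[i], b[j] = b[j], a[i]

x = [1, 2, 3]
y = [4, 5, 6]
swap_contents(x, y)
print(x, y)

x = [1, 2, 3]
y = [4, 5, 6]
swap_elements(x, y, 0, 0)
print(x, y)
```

Key concept: parameter rebinding vs mutation.
Step by step:
`x = [1, 2, 3]` → x = [1, 2, 3]
`y = [4, 5, 6]` → y = [4, 5, 6]
`swap_contents(x, y)` → no visible change to tracked variables
`print(x, y)` → prints [1, 2, 3] [4, 5, 6]
`x = [1, 2, 3]` → x = [1, 2, 3]
`y = [4, 5, 6]` → y = [4, 5, 6]
`swap_elements(x, y, 0, 0)` → x = [4, 2, 3]; y = [1, 5, 6]
`print(x, y)` → prints [4, 2, 3] [1, 5, 6]

Answer:
[1, 2, 3] [4, 5, 6]
[4, 2, 3] [1, 5, 6]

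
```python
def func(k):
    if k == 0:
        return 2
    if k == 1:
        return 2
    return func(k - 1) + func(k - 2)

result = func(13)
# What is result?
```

Build up from base cases: func(0)=2, func(1)=2, func(2)=4, func(3)=6, func(4)=10, func(5)=16, func(6)=26, ..., func(13)=754

Answer: 754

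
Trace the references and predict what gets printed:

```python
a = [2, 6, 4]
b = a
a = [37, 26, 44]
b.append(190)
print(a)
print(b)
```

Key concept: rebinding vs mutation: a is rebound to a new list, b still points at the original.
Step by step:
`a = [2, 6, 4]` → a = [2, 6, 4]
`b = a` → b = [2, 6, 4] (same object as a)
`a = [37, 26, 44]` → a = [37, 26, 44]
`b.append(190)` → b = [2, 6, 4, 190]
`print(a)` → prints [37, 26, 44]
`print(b)` → prints [2, 6, 4, 190]

Answer:
[37, 26, 44]
[2, 6, 4, 190]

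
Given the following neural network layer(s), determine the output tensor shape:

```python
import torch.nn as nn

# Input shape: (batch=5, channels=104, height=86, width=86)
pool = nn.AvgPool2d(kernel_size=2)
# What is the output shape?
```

Input: (5, 104, 86, 86) -> Output: (5, 104, 43, 43)

Answer: (5, 104, 43, 43)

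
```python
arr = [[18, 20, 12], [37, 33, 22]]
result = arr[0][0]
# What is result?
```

Trace:
`arr = [[18, 20, 12], [37, 33, 22]]` → arr = [[18, 20, 12], [37, 33, 22]]
`result = arr[0][0]` → result = 18
So result = 18

Answer: 18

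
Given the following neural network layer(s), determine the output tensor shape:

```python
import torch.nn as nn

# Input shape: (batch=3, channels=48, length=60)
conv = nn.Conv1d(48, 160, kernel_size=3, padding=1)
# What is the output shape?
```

Input: (3, 48, 60) -> Output: (3, 160, 60)

Answer: (3, 160, 60)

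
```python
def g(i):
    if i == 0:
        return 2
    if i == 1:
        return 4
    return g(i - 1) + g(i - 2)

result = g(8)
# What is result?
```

Build up from base cases: g(0)=2, g(1)=4, g(2)=6, g(3)=10, g(4)=16, g(5)=26, g(6)=42, ..., g(8)=110

Answer: 110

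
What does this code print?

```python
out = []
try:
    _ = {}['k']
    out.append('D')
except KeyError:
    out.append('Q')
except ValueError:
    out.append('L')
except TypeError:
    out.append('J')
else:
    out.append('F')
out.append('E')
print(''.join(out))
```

Execution trace: 'Q' (except KeyError) → 'E' (after the try/except). Output: QE

Answer: QE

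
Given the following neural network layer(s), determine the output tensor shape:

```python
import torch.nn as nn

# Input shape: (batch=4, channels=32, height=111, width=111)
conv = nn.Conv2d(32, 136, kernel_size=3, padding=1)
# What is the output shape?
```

Input: (4, 32, 111, 111) -> Output: (4, 136, 111, 111)

Answer: (4, 136, 111, 111)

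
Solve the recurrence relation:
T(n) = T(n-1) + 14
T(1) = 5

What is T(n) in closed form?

Unrolling: T(n) = T(1) + 14·(n-1) = 5 + 14(n-1) = 14n - 9.

Answer: T(n) = 14n - 9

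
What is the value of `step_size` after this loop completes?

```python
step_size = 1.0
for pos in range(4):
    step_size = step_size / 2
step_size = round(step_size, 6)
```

Halving LR 4 times: 1 / 2^4
`step_size` takes the values: 1.0 → 0.5 → 0.25 → 0.125 → 0.0625

Answer: 0.0625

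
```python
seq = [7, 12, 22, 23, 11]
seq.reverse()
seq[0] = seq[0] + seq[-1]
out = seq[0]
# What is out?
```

Trace:
`seq = [7, 12, 22, 23, 11]` → seq = [7, 12, 22, 23, 11]
`seq.reverse()` → seq = [11, 23, 22, 12, 7]
`seq[0] = seq[0] + seq[-1]` → seq = [18, 23, 22, 12, 7]
`out = seq[0]` → out = 18
So out = 18

Answer: 18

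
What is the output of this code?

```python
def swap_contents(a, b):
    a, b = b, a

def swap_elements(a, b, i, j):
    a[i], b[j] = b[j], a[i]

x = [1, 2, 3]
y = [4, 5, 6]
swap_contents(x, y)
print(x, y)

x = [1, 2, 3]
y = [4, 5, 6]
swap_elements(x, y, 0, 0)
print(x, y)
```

Key concept: parameter rebinding vs mutation.
Step by step:
`x = [1, 2, 3]` → x = [1, 2, 3]
`y = [4, 5, 6]` → y = [4, 5, 6]
`swap_contents(x, y)` → no visible change to tracked variables
`print(x, y)` → prints [1, 2, 3] [4, 5, 6]
`x = [1, 2, 3]` → x = [1, 2, 3]
`y = [4, 5, 6]` → y = [4, 5, 6]
`swap_elements(x, y, 0, 0)` → x = [4, 2, 3]; y = [1, 5, 6]
`print(x, y)` → prints [4, 2, 3] [1, 5, 6]

Answer:
[1, 2, 3] [4, 5, 6]
[4, 2, 3] [1, 5, 6]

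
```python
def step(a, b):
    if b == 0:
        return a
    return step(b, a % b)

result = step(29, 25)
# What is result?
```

step(29, 25) -> step(25, 4) -> step(4, 1) -> step(1, 0) -> 1

Answer: 1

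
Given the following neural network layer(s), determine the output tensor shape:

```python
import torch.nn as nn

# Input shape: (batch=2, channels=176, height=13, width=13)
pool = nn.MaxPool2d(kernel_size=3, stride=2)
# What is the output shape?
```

Input: (2, 176, 13, 13) -> Output: (2, 176, 6, 6)

Answer: (2, 176, 6, 6)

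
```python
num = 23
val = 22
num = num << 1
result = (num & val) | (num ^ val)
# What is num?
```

Trace:
`num = 23` → num = 23
`val = 22` → val = 22
`num = num << 1` → num = 46
`result = (num & val) | (num ^ val)` → result = 62
So num = 46

Answer: 46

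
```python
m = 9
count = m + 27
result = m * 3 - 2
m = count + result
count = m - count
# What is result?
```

Trace:
`m = 9` → m = 9
`count = m + 27` → count = 36
`result = m * 3 - 2` → result = 25
`m = count + result` → m = 61
`count = m - count` → count = 25
So result = 25

Answer: 25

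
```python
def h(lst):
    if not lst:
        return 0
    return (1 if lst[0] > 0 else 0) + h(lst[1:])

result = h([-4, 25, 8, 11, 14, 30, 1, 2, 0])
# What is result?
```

Count of positive elements in [-4, 25, 8, 11, 14, 30, 1, 2, 0] = 7

Answer: 7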